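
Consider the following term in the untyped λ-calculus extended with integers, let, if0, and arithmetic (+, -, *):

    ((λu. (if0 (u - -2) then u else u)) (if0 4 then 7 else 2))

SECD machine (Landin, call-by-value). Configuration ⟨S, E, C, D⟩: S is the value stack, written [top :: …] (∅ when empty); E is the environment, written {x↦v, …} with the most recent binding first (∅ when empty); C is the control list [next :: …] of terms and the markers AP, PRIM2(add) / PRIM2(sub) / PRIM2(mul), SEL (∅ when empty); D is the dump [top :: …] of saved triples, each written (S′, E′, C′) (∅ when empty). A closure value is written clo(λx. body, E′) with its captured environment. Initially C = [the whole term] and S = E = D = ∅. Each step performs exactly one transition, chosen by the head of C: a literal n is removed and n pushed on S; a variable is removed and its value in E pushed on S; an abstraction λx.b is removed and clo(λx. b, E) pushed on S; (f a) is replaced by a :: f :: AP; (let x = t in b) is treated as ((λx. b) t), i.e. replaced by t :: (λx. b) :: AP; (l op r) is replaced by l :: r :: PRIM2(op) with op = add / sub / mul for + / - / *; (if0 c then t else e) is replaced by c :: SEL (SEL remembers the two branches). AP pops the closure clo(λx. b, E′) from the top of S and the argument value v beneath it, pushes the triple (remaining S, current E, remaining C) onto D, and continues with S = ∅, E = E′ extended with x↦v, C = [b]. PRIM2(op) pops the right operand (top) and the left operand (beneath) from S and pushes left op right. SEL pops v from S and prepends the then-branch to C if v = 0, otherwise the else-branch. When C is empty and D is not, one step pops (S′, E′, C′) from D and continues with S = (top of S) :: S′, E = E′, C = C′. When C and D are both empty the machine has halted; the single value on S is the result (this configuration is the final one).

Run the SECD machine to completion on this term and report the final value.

Answer: 2

Derivation:
t=0: [S=∅ | E=∅ | C=[((λu. (if0 (u - -2) then u else u)) (if0 4 then 7 else 2))] | D=∅]
t=1: [S=∅ | E=∅ | C=[(if0 4 then 7 else 2) :: (λu. (if0 (u - -2) then u else u)) :: AP] | D=∅]
t=2: [S=∅ | E=∅ | C=[4 :: SEL :: (λu. (if0 (u - -2) then u else u)) :: AP] | D=∅]
t=3: [S=[4] | E=∅ | C=[SEL :: (λu. (if0 (u - -2) then u else u)) :: AP] | D=∅]
t=4: [S=∅ | E=∅ | C=[2 :: (λu. (if0 (u - -2) then u else u)) :: AP] | D=∅]
t=5: [S=[2] | E=∅ | C=[(λu. (if0 (u - -2) then u else u)) :: AP] | D=∅]
t=6: [S=[clo(λu. (if0 (u - -2) then u else u), ∅) :: 2] | E=∅ | C=[AP] | D=∅]
t=7: [S=∅ | E={u↦2} | C=[(if0 (u - -2) then u else u)] | D=[(∅, ∅, ∅)]]
t=8: [S=∅ | E={u↦2} | C=[(u - -2) :: SEL] | D=[(∅, ∅, ∅)]]
t=9: [S=∅ | E={u↦2} | C=[u :: -2 :: PRIM2(sub) :: SEL] | D=[(∅, ∅, ∅)]]
t=10: [S=[2] | E={u↦2} | C=[-2 :: PRIM2(sub) :: SEL] | D=[(∅, ∅, ∅)]]
t=11: [S=[-2 :: 2] | E={u↦2} | C=[PRIM2(sub) :: SEL] | D=[(∅, ∅, ∅)]]
t=12: [S=[4] | E={u↦2} | C=[SEL] | D=[(∅, ∅, ∅)]]
t=13: [S=∅ | E={u↦2} | C=[u] | D=[(∅, ∅, ∅)]]
t=14: [S=[2] | E={u↦2} | C=∅ | D=[(∅, ∅, ∅)]]
t=15: [S=[2] | E=∅ | C=∅ | D=∅]
→ final value 2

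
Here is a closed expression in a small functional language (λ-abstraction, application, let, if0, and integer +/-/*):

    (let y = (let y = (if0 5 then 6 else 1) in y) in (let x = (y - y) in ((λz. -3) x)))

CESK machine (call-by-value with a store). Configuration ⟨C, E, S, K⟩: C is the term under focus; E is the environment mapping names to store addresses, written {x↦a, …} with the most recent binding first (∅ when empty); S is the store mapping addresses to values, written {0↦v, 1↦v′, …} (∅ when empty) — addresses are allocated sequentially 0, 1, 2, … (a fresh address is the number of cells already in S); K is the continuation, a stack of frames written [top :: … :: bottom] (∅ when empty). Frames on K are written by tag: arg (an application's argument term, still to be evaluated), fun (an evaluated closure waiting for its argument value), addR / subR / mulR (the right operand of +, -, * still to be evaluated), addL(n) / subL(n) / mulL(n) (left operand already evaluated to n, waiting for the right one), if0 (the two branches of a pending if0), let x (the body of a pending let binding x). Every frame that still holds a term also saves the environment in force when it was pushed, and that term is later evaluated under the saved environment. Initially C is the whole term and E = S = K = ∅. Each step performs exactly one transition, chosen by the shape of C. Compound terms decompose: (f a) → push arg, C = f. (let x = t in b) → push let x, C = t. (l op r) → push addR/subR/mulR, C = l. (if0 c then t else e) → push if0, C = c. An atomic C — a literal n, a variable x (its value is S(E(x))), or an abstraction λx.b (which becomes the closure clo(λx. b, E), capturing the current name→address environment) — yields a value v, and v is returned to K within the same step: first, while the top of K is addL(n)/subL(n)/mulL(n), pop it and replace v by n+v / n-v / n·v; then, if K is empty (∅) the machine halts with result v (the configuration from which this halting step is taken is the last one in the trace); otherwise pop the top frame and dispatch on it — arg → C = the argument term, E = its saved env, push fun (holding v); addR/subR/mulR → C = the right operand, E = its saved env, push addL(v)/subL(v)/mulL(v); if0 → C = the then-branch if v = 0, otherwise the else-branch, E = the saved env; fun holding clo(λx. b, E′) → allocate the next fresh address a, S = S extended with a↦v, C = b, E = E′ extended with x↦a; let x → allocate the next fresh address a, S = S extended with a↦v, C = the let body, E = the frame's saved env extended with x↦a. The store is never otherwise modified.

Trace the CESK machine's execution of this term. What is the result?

Answer: -3

Execution trace:
0. [C=(let y = (let y = (if0 5 then 6 else 1) in y) in (let x = (y - y) in ((λz. -3) x))) | E=∅ | S=∅ | K=∅]
1. [C=(let y = (if0 5 then 6 else 1) in y) | E=∅ | S=∅ | K=[let y]]
2. [C=(if0 5 then 6 else 1) | E=∅ | S=∅ | K=[let y :: let y]]
3. [C=5 | E=∅ | S=∅ | K=[if0 :: let y :: let y]]
4. [C=1 | E=∅ | S=∅ | K=[let y :: let y]]
5. [C=y | E={y↦0} | S={0↦1} | K=[let y]]
6. [C=(let x = (y - y) in ((λz. -3) x)) | E={y↦1} | S={0↦1, 1↦1} | K=∅]
7. [C=(y - y) | E={y↦1} | S={0↦1, 1↦1} | K=[let x]]
8. [C=y | E={y↦1} | S={0↦1, 1↦1} | K=[subR :: let x]]
9. [C=y | E={y↦1} | S={0↦1, 1↦1} | K=[subL(1) :: let x]]
10. [C=((λz. -3) x) | E={x↦2, y↦1} | S={0↦1, 1↦1, 2↦0} | K=∅]
11. [C=(λz. -3) | E={x↦2, y↦1} | S={0↦1, 1↦1, 2↦0} | K=[arg]]
12. [C=x | E={x↦2, y↦1} | S={0↦1, 1↦1, 2↦0} | K=[fun]]
13. [C=-3 | E={z↦3, x↦2, y↦1} | S={0↦1, 1↦1, 2↦0, 3↦0} | K=∅]
→ final value -3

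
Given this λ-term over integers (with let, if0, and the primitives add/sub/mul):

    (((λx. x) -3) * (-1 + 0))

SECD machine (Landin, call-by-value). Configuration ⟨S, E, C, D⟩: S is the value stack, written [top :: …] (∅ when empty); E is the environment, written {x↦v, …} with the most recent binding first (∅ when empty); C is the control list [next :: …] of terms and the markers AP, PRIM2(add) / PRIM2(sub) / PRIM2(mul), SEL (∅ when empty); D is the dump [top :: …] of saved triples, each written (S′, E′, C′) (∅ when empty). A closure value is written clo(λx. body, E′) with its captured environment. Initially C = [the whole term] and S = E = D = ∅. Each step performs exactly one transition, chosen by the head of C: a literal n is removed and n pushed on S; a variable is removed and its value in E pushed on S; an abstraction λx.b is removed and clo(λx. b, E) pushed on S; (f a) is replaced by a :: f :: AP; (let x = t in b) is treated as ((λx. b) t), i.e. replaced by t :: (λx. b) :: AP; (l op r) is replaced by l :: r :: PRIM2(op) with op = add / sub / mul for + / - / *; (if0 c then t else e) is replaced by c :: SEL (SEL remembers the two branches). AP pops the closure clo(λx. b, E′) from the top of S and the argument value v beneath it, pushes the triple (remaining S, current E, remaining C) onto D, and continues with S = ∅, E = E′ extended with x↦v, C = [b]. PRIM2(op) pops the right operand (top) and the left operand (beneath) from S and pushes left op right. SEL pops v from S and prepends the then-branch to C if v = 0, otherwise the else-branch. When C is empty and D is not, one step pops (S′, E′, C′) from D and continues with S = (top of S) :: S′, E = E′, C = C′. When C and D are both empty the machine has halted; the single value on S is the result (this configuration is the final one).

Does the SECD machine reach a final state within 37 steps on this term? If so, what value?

Answer: 3

Execution trace:
[0] ⟨S=∅; E=∅; C=[(((λx. x) -3) * (-1 + 0))]; D=∅⟩
[1] ⟨S=∅; E=∅; C=[((λx. x) -3) :: (-1 + 0) :: PRIM2(mul)]; D=∅⟩
[2] ⟨S=∅; E=∅; C=[-3 :: (λx. x) :: AP :: (-1 + 0) :: PRIM2(mul)]; D=∅⟩
[3] ⟨S=[-3]; E=∅; C=[(λx. x) :: AP :: (-1 + 0) :: PRIM2(mul)]; D=∅⟩
[4] ⟨S=[clo(λx. x, ∅) :: -3]; E=∅; C=[AP :: (-1 + 0) :: PRIM2(mul)]; D=∅⟩
[5] ⟨S=∅; E={x↦-3}; C=[x]; D=[(∅, ∅, [(-1 + 0) :: PRIM2(mul)])]⟩
[6] ⟨S=[-3]; E={x↦-3}; C=∅; D=[(∅, ∅, [(-1 + 0) :: PRIM2(mul)])]⟩
[7] ⟨S=[-3]; E=∅; C=[(-1 + 0) :: PRIM2(mul)]; D=∅⟩
[8] ⟨S=[-3]; E=∅; C=[-1 :: 0 :: PRIM2(add) :: PRIM2(mul)]; D=∅⟩
[9] ⟨S=[-1 :: -3]; E=∅; C=[0 :: PRIM2(add) :: PRIM2(mul)]; D=∅⟩
[10] ⟨S=[0 :: -1 :: -3]; E=∅; C=[PRIM2(add) :: PRIM2(mul)]; D=∅⟩
[11] ⟨S=[-1 :: -3]; E=∅; C=[PRIM2(mul)]; D=∅⟩
[12] ⟨S=[3]; E=∅; C=∅; D=∅⟩
→ final value 3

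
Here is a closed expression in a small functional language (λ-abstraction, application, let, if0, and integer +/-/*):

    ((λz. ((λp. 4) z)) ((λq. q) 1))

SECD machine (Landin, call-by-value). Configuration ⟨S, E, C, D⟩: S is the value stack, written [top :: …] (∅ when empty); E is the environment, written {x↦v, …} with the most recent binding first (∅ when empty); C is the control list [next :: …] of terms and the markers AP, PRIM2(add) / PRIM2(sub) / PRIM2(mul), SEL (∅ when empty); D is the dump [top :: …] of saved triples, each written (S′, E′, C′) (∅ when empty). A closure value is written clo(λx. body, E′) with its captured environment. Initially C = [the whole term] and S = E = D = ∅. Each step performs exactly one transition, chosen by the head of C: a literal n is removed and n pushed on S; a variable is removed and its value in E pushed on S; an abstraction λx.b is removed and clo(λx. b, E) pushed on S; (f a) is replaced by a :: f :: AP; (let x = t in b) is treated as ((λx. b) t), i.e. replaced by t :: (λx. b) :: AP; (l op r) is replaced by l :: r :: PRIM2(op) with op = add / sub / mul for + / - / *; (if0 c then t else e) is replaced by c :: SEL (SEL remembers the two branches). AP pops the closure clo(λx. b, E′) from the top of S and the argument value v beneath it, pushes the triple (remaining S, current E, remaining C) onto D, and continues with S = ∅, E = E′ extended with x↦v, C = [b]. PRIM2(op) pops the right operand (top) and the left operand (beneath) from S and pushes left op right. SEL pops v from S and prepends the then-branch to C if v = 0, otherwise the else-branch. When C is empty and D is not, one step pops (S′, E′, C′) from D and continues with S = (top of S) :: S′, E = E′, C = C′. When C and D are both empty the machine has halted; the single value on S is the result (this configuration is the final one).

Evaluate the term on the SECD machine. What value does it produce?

step 0: <S=∅, E=∅, C=[((λz. ((λp. 4) z)) ((λq. q) 1))], D=∅>
step 1: <S=∅, E=∅, C=[((λq. q) 1) :: (λz. ((λp. 4) z)) :: AP], D=∅>
step 2: <S=∅, E=∅, C=[1 :: (λq. q) :: AP :: (λz. ((λp. 4) z)) :: AP], D=∅>
step 3: <S=[1], E=∅, C=[(λq. q) :: AP :: (λz. ((λp. 4) z)) :: AP], D=∅>
step 4: <S=[clo(λq. q, ∅) :: 1], E=∅, C=[AP :: (λz. ((λp. 4) z)) :: AP], D=∅>
step 5: <S=∅, E={q↦1}, C=[q], D=[(∅, ∅, [(λz. ((λp. 4) z)) :: AP])]>
step 6: <S=[1], E={q↦1}, C=∅, D=[(∅, ∅, [(λz. ((λp. 4) z)) :: AP])]>
step 7: <S=[1], E=∅, C=[(λz. ((λp. 4) z)) :: AP], D=∅>
step 8: <S=[clo(λz. ((λp. 4) z), ∅) :: 1], E=∅, C=[AP], D=∅>
step 9: <S=∅, E={z↦1}, C=[((λp. 4) z)], D=[(∅, ∅, ∅)]>
step 10: <S=∅, E={z↦1}, C=[z :: (λp. 4) :: AP], D=[(∅, ∅, ∅)]>
step 11: <S=[1], E={z↦1}, C=[(λp. 4) :: AP], D=[(∅, ∅, ∅)]>
step 12: <S=[clo(λp. 4, {z↦1}) :: 1], E={z↦1}, C=[AP], D=[(∅, ∅, ∅)]>
step 13: <S=∅, E={p↦1, z↦1}, C=[4], D=[(∅, {z↦1}, ∅) :: (∅, ∅, ∅)]>
step 14: <S=[4], E={p↦1, z↦1}, C=∅, D=[(∅, {z↦1}, ∅) :: (∅, ∅, ∅)]>
step 15: <S=[4], E={z↦1}, C=∅, D=[(∅, ∅, ∅)]>
step 16: <S=[4], E=∅, C=∅, D=∅>
→ final value 4

Answer: 4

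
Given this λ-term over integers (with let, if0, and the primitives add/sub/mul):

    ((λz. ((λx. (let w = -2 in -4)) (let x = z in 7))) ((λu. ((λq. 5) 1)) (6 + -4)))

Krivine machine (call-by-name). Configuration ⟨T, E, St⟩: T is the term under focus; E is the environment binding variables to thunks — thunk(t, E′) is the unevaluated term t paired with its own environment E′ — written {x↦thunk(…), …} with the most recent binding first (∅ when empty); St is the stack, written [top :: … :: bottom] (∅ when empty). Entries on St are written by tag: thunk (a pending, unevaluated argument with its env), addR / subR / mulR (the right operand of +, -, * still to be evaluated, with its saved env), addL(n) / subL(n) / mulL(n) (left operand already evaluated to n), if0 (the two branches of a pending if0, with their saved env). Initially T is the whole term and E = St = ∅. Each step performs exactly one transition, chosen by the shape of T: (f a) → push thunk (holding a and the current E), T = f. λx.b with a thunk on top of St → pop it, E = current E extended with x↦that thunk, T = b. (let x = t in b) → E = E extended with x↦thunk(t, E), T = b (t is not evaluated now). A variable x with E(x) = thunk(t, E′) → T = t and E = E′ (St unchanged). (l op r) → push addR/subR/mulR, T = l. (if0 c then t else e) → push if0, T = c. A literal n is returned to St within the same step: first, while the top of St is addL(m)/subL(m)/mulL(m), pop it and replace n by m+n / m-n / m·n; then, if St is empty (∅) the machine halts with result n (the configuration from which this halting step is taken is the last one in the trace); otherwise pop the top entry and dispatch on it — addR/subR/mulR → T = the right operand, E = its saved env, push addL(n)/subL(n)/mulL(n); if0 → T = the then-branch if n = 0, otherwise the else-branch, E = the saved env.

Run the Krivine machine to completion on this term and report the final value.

Answer: -4

Execution trace:
[0] ⟨T=((λz. ((λx. (let w = -2 in -4)) (let x = z in 7))) ((λu. ((λq. 5) 1)) (6 + -4))); E=∅; St=∅⟩
[1] ⟨T=(λz. ((λx. (let w = -2 in -4)) (let x = z in 7))); E=∅; St=[thunk]⟩
[2] ⟨T=((λx. (let w = -2 in -4)) (let x = z in 7)); E={z↦thunk(((λu. ((λq. 5) 1)) (6 + -4)), ∅)}; St=∅⟩
[3] ⟨T=(λx. (let w = -2 in -4)); E={z↦thunk(((λu. ((λq. 5) 1)) (6 + -4)), ∅)}; St=[thunk]⟩
[4] ⟨T=(let w = -2 in -4); E={x↦thunk((let x = z in 7), {z↦thunk(((λu. ((λq. 5) 1)) (6 + -4)), ∅)}), z↦thunk(((λu. ((λq. 5) 1)) (6 + -4)), ∅)}; St=∅⟩
[5] ⟨T=-4; E={w↦thunk(-2, {x↦thunk((let x = z in 7), {z↦thunk(((λu. ((λq. 5) 1)) (6 + -4)), ∅)}), z↦thunk(((λu. ((λq. 5) 1)) (6 + -4)), ∅)}), x↦thunk((let x = z in 7), {z↦thunk(((λu. ((λq. 5) 1)) (6 + -4)), ∅)}), z↦thunk(((λu. ((λq. 5) 1)) (6 + -4)), ∅)}; St=∅⟩
→ final value -4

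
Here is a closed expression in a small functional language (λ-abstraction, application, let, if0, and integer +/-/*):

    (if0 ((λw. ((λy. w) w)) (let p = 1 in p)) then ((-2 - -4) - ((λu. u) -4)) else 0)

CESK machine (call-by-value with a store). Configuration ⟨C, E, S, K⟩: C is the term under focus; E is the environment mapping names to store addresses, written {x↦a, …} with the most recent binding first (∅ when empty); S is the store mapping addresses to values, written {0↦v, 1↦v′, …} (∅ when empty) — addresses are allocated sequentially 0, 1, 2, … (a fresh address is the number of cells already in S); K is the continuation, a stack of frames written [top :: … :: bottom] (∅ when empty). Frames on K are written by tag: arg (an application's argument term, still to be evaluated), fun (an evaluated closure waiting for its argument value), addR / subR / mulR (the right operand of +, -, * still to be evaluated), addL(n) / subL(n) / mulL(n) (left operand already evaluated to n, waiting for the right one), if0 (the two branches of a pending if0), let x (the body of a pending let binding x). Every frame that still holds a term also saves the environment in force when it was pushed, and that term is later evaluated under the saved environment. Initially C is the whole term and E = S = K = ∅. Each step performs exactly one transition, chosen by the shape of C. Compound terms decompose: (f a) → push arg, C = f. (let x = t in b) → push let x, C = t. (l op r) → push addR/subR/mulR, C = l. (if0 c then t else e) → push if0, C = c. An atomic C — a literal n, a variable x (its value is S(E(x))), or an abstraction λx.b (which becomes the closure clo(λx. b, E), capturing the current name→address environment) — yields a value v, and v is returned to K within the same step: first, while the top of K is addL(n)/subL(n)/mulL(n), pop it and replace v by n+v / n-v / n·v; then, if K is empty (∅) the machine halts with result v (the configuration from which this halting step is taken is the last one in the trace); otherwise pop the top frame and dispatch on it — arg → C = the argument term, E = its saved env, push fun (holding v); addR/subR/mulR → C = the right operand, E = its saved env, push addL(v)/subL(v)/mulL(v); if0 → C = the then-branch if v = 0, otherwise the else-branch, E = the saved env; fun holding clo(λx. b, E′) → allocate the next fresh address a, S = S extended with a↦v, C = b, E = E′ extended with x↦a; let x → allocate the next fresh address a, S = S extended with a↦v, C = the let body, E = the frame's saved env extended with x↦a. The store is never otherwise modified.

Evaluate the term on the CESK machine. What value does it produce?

Answer: 0

Machine steps:
step 0: ⟨C=(if0 ((λw. ((λy. w) w)) (let p = 1 in p)) then ((-2 - -4) - ((λu. u) -4)) else 0); E=∅; S=∅; K=∅⟩
step 1: ⟨C=((λw. ((λy. w) w)) (let p = 1 in p)); E=∅; S=∅; K=[if0]⟩
step 2: ⟨C=(λw. ((λy. w) w)); E=∅; S=∅; K=[arg :: if0]⟩
step 3: ⟨C=(let p = 1 in p); E=∅; S=∅; K=[fun :: if0]⟩
step 4: ⟨C=1; E=∅; S=∅; K=[let p :: fun :: if0]⟩
step 5: ⟨C=p; E={p↦0}; S={0↦1}; K=[fun :: if0]⟩
step 6: ⟨C=((λy. w) w); E={w↦1}; S={0↦1, 1↦1}; K=[if0]⟩
step 7: ⟨C=(λy. w); E={w↦1}; S={0↦1, 1↦1}; K=[arg :: if0]⟩
step 8: ⟨C=w; E={w↦1}; S={0↦1, 1↦1}; K=[fun :: if0]⟩
step 9: ⟨C=w; E={y↦2, w↦1}; S={0↦1, 1↦1, 2↦1}; K=[if0]⟩
step 10: ⟨C=0; E=∅; S={0↦1, 1↦1, 2↦1}; K=∅⟩
→ final value 0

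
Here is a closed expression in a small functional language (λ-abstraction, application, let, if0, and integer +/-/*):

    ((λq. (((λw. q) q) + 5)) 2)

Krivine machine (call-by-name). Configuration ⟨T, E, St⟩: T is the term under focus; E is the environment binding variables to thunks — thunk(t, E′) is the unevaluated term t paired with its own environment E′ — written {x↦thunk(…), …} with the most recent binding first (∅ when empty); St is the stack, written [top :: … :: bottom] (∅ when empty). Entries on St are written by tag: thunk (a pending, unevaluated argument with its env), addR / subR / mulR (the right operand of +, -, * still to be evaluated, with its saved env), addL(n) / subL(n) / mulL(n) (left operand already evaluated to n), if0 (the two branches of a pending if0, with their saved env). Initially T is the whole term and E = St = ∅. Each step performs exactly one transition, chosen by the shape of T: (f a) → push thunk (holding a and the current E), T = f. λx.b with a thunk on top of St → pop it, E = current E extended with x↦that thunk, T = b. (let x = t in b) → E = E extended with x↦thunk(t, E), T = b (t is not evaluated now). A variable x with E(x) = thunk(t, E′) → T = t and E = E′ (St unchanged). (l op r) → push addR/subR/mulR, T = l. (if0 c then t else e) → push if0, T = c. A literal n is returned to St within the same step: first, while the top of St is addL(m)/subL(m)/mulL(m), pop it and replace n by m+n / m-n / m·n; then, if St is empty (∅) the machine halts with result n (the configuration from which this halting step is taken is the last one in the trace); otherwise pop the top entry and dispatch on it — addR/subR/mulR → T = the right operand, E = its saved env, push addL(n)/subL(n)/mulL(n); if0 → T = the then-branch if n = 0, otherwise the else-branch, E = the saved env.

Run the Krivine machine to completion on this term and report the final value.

step 0: <T=((λq. (((λw. q) q) + 5)) 2), E=∅, St=∅>
step 1: <T=(λq. (((λw. q) q) + 5)), E=∅, St=[thunk]>
step 2: <T=(((λw. q) q) + 5), E={q↦thunk(2, ∅)}, St=∅>
step 3: <T=((λw. q) q), E={q↦thunk(2, ∅)}, St=[addR]>
step 4: <T=(λw. q), E={q↦thunk(2, ∅)}, St=[thunk :: addR]>
step 5: <T=q, E={w↦thunk(q, {q↦thunk(2, ∅)}), q↦thunk(2, ∅)}, St=[addR]>
step 6: <T=2, E=∅, St=[addR]>
step 7: <T=5, E={q↦thunk(2, ∅)}, St=[addL(2)]>
→ final value 7

Answer: 7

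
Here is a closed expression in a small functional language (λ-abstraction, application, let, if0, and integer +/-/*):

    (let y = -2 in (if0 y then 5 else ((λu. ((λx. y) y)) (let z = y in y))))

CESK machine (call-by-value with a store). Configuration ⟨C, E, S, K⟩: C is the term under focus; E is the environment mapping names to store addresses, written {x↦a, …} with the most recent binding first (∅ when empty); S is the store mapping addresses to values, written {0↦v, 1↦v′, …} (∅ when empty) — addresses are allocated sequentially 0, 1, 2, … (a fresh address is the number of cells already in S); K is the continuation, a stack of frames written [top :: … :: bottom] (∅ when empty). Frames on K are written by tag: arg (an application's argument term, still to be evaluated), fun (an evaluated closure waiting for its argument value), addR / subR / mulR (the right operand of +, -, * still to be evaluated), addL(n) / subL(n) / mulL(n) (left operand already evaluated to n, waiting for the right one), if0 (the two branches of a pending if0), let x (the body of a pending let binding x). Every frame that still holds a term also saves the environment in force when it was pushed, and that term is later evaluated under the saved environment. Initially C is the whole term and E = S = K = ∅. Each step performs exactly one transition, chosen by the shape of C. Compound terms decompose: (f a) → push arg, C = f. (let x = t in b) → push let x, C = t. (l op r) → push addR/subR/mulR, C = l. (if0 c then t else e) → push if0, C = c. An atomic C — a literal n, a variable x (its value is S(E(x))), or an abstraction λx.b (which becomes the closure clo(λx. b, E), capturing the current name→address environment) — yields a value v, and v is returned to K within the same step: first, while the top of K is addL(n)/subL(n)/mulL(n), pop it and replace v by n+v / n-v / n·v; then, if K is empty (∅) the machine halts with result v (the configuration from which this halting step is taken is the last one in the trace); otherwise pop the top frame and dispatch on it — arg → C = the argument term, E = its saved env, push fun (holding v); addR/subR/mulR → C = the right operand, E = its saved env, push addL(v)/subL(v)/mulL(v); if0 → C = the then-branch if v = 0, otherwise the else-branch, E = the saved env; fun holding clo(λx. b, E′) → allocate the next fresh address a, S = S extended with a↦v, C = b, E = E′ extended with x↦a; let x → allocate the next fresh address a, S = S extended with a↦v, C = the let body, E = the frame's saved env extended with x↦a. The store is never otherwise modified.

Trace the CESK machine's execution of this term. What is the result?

Answer: -2

Execution trace:
t=0: [C=(let y = -2 in (if0 y then 5 else ((λu. ((λx. y) y)) (let z = y in y)))) | E=∅ | S=∅ | K=∅]
t=1: [C=-2 | E=∅ | S=∅ | K=[let y]]
t=2: [C=(if0 y then 5 else ((λu. ((λx. y) y)) (let z = y in y))) | E={y↦0} | S={0↦-2} | K=∅]
t=3: [C=y | E={y↦0} | S={0↦-2} | K=[if0]]
t=4: [C=((λu. ((λx. y) y)) (let z = y in y)) | E={y↦0} | S={0↦-2} | K=∅]
t=5: [C=(λu. ((λx. y) y)) | E={y↦0} | S={0↦-2} | K=[arg]]
t=6: [C=(let z = y in y) | E={y↦0} | S={0↦-2} | K=[fun]]
t=7: [C=y | E={y↦0} | S={0↦-2} | K=[let z :: fun]]
t=8: [C=y | E={z↦1, y↦0} | S={0↦-2, 1↦-2} | K=[fun]]
t=9: [C=((λx. y) y) | E={u↦2, y↦0} | S={0↦-2, 1↦-2, 2↦-2} | K=∅]
t=10: [C=(λx. y) | E={u↦2, y↦0} | S={0↦-2, 1↦-2, 2↦-2} | K=[arg]]
t=11: [C=y | E={u↦2, y↦0} | S={0↦-2, 1↦-2, 2↦-2} | K=[fun]]
t=12: [C=y | E={x↦3, u↦2, y↦0} | S={0↦-2, 1↦-2, 2↦-2, 3↦-2} | K=∅]
→ final value -2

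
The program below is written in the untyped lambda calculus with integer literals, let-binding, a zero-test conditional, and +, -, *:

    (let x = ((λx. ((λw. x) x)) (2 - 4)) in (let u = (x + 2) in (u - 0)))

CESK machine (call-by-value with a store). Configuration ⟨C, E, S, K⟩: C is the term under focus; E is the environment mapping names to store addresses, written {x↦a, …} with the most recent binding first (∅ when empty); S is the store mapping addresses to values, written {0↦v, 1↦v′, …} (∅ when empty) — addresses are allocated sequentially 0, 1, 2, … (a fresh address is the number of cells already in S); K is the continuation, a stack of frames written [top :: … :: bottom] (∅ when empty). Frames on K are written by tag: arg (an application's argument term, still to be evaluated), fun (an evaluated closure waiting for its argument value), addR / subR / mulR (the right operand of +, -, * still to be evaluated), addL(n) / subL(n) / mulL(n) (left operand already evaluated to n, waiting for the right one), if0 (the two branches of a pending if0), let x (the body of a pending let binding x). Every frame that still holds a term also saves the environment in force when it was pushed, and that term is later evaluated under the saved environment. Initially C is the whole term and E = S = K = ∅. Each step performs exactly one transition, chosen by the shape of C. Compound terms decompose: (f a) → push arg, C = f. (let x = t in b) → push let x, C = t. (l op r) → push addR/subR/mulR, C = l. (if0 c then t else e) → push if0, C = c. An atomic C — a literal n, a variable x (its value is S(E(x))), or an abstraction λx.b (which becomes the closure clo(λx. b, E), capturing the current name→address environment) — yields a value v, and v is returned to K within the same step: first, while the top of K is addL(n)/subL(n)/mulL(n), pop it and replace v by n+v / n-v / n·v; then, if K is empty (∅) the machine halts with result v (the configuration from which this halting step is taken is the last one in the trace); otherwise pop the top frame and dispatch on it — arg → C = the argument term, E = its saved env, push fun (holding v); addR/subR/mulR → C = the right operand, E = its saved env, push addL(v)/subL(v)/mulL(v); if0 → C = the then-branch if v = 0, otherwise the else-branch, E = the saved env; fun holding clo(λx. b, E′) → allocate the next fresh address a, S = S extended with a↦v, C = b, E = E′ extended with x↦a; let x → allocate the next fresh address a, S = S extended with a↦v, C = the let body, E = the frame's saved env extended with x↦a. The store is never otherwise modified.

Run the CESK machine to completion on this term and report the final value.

Answer: 0

Derivation:
step 0: <C=(let x = ((λx. ((λw. x) x)) (2 - 4)) in (let u = (x + 2) in (u - 0))), E=∅, S=∅, K=∅>
step 1: <C=((λx. ((λw. x) x)) (2 - 4)), E=∅, S=∅, K=[let x]>
step 2: <C=(λx. ((λw. x) x)), E=∅, S=∅, K=[arg :: let x]>
step 3: <C=(2 - 4), E=∅, S=∅, K=[fun :: let x]>
step 4: <C=2, E=∅, S=∅, K=[subR :: fun :: let x]>
step 5: <C=4, E=∅, S=∅, K=[subL(2) :: fun :: let x]>
step 6: <C=((λw. x) x), E={x↦0}, S={0↦-2}, K=[let x]>
step 7: <C=(λw. x), E={x↦0}, S={0↦-2}, K=[arg :: let x]>
step 8: <C=x, E={x↦0}, S={0↦-2}, K=[fun :: let x]>
step 9: <C=x, E={w↦1, x↦0}, S={0↦-2, 1↦-2}, K=[let x]>
step 10: <C=(let u = (x + 2) in (u - 0)), E={x↦2}, S={0↦-2, 1↦-2, 2↦-2}, K=∅>
step 11: <C=(x + 2), E={x↦2}, S={0↦-2, 1↦-2, 2↦-2}, K=[let u]>
step 12: <C=x, E={x↦2}, S={0↦-2, 1↦-2, 2↦-2}, K=[addR :: let u]>
step 13: <C=2, E={x↦2}, S={0↦-2, 1↦-2, 2↦-2}, K=[addL(-2) :: let u]>
step 14: <C=(u - 0), E={u↦3, x↦2}, S={0↦-2, 1↦-2, 2↦-2, 3↦0}, K=∅>
step 15: <C=u, E={u↦3, x↦2}, S={0↦-2, 1↦-2, 2↦-2, 3↦0}, K=[subR]>
step 16: <C=0, E={u↦3, x↦2}, S={0↦-2, 1↦-2, 2↦-2, 3↦0}, K=[subL(0)]>
→ final value 0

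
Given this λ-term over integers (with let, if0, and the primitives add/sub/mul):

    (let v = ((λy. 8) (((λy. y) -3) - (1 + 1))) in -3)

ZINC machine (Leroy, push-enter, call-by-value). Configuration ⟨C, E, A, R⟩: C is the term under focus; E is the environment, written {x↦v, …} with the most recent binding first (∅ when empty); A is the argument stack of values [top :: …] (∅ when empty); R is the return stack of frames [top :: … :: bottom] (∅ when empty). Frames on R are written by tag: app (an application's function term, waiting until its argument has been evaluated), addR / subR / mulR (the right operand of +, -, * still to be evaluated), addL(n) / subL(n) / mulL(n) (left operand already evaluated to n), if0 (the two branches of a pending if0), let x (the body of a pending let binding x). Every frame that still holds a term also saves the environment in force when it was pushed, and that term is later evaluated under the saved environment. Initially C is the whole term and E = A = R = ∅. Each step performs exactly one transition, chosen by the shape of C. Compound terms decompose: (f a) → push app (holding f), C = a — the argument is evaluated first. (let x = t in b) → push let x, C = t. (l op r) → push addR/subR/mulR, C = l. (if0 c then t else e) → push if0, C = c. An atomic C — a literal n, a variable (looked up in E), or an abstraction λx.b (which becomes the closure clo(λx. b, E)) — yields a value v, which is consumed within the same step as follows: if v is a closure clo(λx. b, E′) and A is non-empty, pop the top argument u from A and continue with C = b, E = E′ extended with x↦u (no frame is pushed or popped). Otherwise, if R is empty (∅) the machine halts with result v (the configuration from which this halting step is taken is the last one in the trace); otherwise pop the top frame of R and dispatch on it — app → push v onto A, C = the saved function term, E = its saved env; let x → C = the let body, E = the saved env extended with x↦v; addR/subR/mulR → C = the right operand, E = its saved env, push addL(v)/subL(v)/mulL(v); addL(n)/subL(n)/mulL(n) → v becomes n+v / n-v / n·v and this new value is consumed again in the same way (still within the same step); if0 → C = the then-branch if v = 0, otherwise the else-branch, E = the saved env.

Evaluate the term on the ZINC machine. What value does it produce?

Answer: -3

Derivation:
0. [C=(let v = ((λy. 8) (((λy. y) -3) - (1 + 1))) in -3) | E=∅ | A=∅ | R=∅]
1. [C=((λy. 8) (((λy. y) -3) - (1 + 1))) | E=∅ | A=∅ | R=[let v]]
2. [C=(((λy. y) -3) - (1 + 1)) | E=∅ | A=∅ | R=[app :: let v]]
3. [C=((λy. y) -3) | E=∅ | A=∅ | R=[subR :: app :: let v]]
4. [C=-3 | E=∅ | A=∅ | R=[app :: subR :: app :: let v]]
5. [C=(λy. y) | E=∅ | A=[-3] | R=[subR :: app :: let v]]
6. [C=y | E={y↦-3} | A=∅ | R=[subR :: app :: let v]]
7. [C=(1 + 1) | E=∅ | A=∅ | R=[subL(-3) :: app :: let v]]
8. [C=1 | E=∅ | A=∅ | R=[addR :: subL(-3) :: app :: let v]]
9. [C=1 | E=∅ | A=∅ | R=[addL(1) :: subL(-3) :: app :: let v]]
10. [C=(λy. 8) | E=∅ | A=[-5] | R=[let v]]
11. [C=8 | E={y↦-5} | A=∅ | R=[let v]]
12. [C=-3 | E={v↦8} | A=∅ | R=∅]
→ final value -3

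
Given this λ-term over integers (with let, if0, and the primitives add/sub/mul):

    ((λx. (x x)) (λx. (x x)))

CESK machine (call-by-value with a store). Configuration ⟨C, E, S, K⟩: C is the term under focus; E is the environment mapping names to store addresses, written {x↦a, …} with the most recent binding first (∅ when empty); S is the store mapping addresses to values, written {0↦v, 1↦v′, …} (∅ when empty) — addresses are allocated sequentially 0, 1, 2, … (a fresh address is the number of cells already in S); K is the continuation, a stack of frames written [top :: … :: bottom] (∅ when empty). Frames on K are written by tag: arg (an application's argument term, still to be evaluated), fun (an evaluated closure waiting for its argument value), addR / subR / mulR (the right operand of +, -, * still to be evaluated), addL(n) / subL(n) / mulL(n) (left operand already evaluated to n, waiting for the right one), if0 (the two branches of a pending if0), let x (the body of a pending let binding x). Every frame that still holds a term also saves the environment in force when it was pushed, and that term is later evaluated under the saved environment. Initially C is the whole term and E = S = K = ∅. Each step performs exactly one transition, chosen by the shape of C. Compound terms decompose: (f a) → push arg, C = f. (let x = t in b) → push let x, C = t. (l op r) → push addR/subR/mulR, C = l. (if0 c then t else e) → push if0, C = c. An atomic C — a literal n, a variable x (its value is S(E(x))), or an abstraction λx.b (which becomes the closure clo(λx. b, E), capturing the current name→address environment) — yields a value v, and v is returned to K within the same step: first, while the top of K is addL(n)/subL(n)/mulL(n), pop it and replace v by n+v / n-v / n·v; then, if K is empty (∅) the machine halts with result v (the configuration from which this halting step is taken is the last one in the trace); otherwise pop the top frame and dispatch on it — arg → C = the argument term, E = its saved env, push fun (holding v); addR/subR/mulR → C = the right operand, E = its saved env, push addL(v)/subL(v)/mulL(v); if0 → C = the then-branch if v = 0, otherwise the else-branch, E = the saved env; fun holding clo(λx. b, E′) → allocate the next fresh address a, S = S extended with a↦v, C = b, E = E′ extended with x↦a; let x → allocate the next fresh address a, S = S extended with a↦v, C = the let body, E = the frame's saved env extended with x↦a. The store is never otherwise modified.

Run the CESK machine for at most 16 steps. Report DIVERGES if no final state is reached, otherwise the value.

t=0: <C=((λx. (x x)) (λx. (x x))), E=∅, S=∅, K=∅>
t=1: <C=(λx. (x x)), E=∅, S=∅, K=[arg]>
t=2: <C=(λx. (x x)), E=∅, S=∅, K=[fun]>
t=3: <C=(x x), E={x↦0}, S={0↦clo(λx. (x x), ∅)}, K=∅>
t=4: <C=x, E={x↦0}, S={0↦clo(λx. (x x), ∅)}, K=[arg]>
t=5: <C=x, E={x↦0}, S={0↦clo(λx. (x x), ∅)}, K=[fun]>
t=6: <C=(x x), E={x↦1}, S={0↦clo(λx. (x x), ∅), 1↦clo(λx. (x x), ∅)}, K=∅>
t=7: <C=x, E={x↦1}, S={0↦clo(λx. (x x), ∅), 1↦clo(λx. (x x), ∅)}, K=[arg]>
t=8: <C=x, E={x↦1}, S={0↦clo(λx. (x x), ∅), 1↦clo(λx. (x x), ∅)}, K=[fun]>
t=9: <C=(x x), E={x↦2}, S={0↦clo(λx. (x x), ∅), 1↦clo(λx. (x x), ∅), 2↦clo(λx. (x x), ∅)}, K=∅>
t=10: <C=x, E={x↦2}, S={0↦clo(λx. (x x), ∅), 1↦clo(λx. (x x), ∅), 2↦clo(λx. (x x), ∅)}, K=[arg]>
t=11: <C=x, E={x↦2}, S={0↦clo(λx. (x x), ∅), 1↦clo(λx. (x x), ∅), 2↦clo(λx. (x x), ∅)}, K=[fun]>
t=12: <C=(x x), E={x↦3}, S={0↦clo(λx. (x x), ∅), 1↦clo(λx. (x x), ∅), 2↦clo(λx. (x x), ∅), 3↦clo(λx. (x x), ∅)}, K=∅>
t=13: <C=x, E={x↦3}, S={0↦clo(λx. (x x), ∅), 1↦clo(λx. (x x), ∅), 2↦clo(λx. (x x), ∅), 3↦clo(λx. (x x), ∅)}, K=[arg]>
t=14: <C=x, E={x↦3}, S={0↦clo(λx. (x x), ∅), 1↦clo(λx. (x x), ∅), 2↦clo(λx. (x x), ∅), 3↦clo(λx. (x x), ∅)}, K=[fun]>
t=15: <C=(x x), E={x↦4}, S={0↦clo(λx. (x x), ∅), 1↦clo(λx. (x x), ∅), 2↦clo(λx. (x x), ∅), 3↦clo(λx. (x x), ∅), 4↦clo(λx. (x x), ∅)}, K=∅>
t=16: <C=x, E={x↦4}, S={0↦clo(λx. (x x), ∅), 1↦clo(λx. (x x), ∅), 2↦clo(λx. (x x), ∅), 3↦clo(λx. (x x), ∅), 4↦clo(λx. (x x), ∅)}, K=[arg]>
→ 16 transitions taken and the configuration is still not final: no result within 16 steps

Answer: DIVERGES (no final state within 16 steps)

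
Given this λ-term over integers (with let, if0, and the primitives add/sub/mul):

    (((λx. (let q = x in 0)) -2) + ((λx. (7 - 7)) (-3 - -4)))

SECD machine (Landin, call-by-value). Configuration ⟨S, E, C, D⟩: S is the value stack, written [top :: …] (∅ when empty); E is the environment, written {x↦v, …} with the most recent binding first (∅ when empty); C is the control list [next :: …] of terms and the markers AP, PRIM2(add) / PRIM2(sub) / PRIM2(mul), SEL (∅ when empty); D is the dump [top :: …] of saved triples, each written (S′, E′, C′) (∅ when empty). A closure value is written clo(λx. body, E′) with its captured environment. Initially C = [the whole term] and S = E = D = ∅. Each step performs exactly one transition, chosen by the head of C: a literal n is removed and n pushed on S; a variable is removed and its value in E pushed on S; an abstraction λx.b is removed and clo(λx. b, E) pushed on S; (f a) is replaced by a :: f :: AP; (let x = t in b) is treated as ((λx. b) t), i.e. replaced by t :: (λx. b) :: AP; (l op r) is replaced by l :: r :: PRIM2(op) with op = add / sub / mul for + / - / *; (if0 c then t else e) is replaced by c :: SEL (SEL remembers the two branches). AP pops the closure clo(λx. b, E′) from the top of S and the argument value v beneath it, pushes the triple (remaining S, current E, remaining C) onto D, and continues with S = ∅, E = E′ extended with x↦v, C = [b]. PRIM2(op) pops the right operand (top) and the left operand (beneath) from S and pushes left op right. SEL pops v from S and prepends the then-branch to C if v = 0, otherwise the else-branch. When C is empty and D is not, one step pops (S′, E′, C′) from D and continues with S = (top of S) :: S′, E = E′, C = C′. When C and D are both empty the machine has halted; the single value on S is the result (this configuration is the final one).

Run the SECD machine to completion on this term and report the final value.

[0] ⟨S=∅; E=∅; C=[(((λx. (let q = x in 0)) -2) + ((λx. (7 - 7)) (-3 - -4)))]; D=∅⟩
[1] ⟨S=∅; E=∅; C=[((λx. (let q = x in 0)) -2) :: ((λx. (7 - 7)) (-3 - -4)) :: PRIM2(add)]; D=∅⟩
[2] ⟨S=∅; E=∅; C=[-2 :: (λx. (let q = x in 0)) :: AP :: ((λx. (7 - 7)) (-3 - -4)) :: PRIM2(add)]; D=∅⟩
[3] ⟨S=[-2]; E=∅; C=[(λx. (let q = x in 0)) :: AP :: ((λx. (7 - 7)) (-3 - -4)) :: PRIM2(add)]; D=∅⟩
[4] ⟨S=[clo(λx. (let q = x in 0), ∅) :: -2]; E=∅; C=[AP :: ((λx. (7 - 7)) (-3 - -4)) :: PRIM2(add)]; D=∅⟩
[5] ⟨S=∅; E={x↦-2}; C=[(let q = x in 0)]; D=[(∅, ∅, [((λx. (7 - 7)) (-3 - -4)) :: PRIM2(add)])]⟩
[6] ⟨S=∅; E={x↦-2}; C=[x :: (λq. 0) :: AP]; D=[(∅, ∅, [((λx. (7 - 7)) (-3 - -4)) :: PRIM2(add)])]⟩
[7] ⟨S=[-2]; E={x↦-2}; C=[(λq. 0) :: AP]; D=[(∅, ∅, [((λx. (7 - 7)) (-3 - -4)) :: PRIM2(add)])]⟩
[8] ⟨S=[clo(λq. 0, {x↦-2}) :: -2]; E={x↦-2}; C=[AP]; D=[(∅, ∅, [((λx. (7 - 7)) (-3 - -4)) :: PRIM2(add)])]⟩
[9] ⟨S=∅; E={q↦-2, x↦-2}; C=[0]; D=[(∅, {x↦-2}, ∅) :: (∅, ∅, [((λx. (7 - 7)) (-3 - -4)) :: PRIM2(add)])]⟩
[10] ⟨S=[0]; E={q↦-2, x↦-2}; C=∅; D=[(∅, {x↦-2}, ∅) :: (∅, ∅, [((λx. (7 - 7)) (-3 - -4)) :: PRIM2(add)])]⟩
[11] ⟨S=[0]; E={x↦-2}; C=∅; D=[(∅, ∅, [((λx. (7 - 7)) (-3 - -4)) :: PRIM2(add)])]⟩
[12] ⟨S=[0]; E=∅; C=[((λx. (7 - 7)) (-3 - -4)) :: PRIM2(add)]; D=∅⟩
[13] ⟨S=[0]; E=∅; C=[(-3 - -4) :: (λx. (7 - 7)) :: AP :: PRIM2(add)]; D=∅⟩
[14] ⟨S=[0]; E=∅; C=[-3 :: -4 :: PRIM2(sub) :: (λx. (7 - 7)) :: AP :: PRIM2(add)]; D=∅⟩
[15] ⟨S=[-3 :: 0]; E=∅; C=[-4 :: PRIM2(sub) :: (λx. (7 - 7)) :: AP :: PRIM2(add)]; D=∅⟩
[16] ⟨S=[-4 :: -3 :: 0]; E=∅; C=[PRIM2(sub) :: (λx. (7 - 7)) :: AP :: PRIM2(add)]; D=∅⟩
[17] ⟨S=[1 :: 0]; E=∅; C=[(λx. (7 - 7)) :: AP :: PRIM2(add)]; D=∅⟩
[18] ⟨S=[clo(λx. (7 - 7), ∅) :: 1 :: 0]; E=∅; C=[AP :: PRIM2(add)]; D=∅⟩
[19] ⟨S=∅; E={x↦1}; C=[(7 - 7)]; D=[([0], ∅, [PRIM2(add)])]⟩
[20] ⟨S=∅; E={x↦1}; C=[7 :: 7 :: PRIM2(sub)]; D=[([0], ∅, [PRIM2(add)])]⟩
[21] ⟨S=[7]; E={x↦1}; C=[7 :: PRIM2(sub)]; D=[([0], ∅, [PRIM2(add)])]⟩
[22] ⟨S=[7 :: 7]; E={x↦1}; C=[PRIM2(sub)]; D=[([0], ∅, [PRIM2(add)])]⟩
[23] ⟨S=[0]; E={x↦1}; C=∅; D=[([0], ∅, [PRIM2(add)])]⟩
[24] ⟨S=[0 :: 0]; E=∅; C=[PRIM2(add)]; D=∅⟩
[25] ⟨S=[0]; E=∅; C=∅; D=∅⟩
→ final value 0

Answer: 0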